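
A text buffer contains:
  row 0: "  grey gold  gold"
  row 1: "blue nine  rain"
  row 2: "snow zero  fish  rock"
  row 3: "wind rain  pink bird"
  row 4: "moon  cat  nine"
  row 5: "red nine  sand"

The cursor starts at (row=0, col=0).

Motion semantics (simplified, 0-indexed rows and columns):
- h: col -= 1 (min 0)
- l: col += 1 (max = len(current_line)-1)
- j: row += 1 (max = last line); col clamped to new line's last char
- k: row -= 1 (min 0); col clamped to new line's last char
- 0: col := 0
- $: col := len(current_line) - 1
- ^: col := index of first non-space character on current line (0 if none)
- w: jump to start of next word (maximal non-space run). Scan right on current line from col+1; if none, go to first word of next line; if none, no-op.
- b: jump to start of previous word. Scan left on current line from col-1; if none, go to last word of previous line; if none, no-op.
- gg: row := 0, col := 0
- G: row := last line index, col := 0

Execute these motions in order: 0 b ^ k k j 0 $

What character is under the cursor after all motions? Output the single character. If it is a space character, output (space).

Answer: n

Derivation:
After 1 (0): row=0 col=0 char='_'
After 2 (b): row=0 col=0 char='_'
After 3 (^): row=0 col=2 char='g'
After 4 (k): row=0 col=2 char='g'
After 5 (k): row=0 col=2 char='g'
After 6 (j): row=1 col=2 char='u'
After 7 (0): row=1 col=0 char='b'
After 8 ($): row=1 col=14 char='n'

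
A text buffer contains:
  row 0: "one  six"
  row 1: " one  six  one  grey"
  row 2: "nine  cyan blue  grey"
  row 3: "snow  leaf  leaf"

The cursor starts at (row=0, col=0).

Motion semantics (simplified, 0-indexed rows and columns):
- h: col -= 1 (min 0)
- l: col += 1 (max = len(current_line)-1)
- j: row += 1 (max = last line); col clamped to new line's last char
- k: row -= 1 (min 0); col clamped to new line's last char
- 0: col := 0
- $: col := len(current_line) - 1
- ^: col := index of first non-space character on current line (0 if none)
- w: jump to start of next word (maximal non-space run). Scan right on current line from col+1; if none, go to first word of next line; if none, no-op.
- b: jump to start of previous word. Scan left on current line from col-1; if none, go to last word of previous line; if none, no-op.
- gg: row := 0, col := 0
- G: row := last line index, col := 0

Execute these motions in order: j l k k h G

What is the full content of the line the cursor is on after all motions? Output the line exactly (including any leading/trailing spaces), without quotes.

After 1 (j): row=1 col=0 char='_'
After 2 (l): row=1 col=1 char='o'
After 3 (k): row=0 col=1 char='n'
After 4 (k): row=0 col=1 char='n'
After 5 (h): row=0 col=0 char='o'
After 6 (G): row=3 col=0 char='s'

Answer: snow  leaf  leaf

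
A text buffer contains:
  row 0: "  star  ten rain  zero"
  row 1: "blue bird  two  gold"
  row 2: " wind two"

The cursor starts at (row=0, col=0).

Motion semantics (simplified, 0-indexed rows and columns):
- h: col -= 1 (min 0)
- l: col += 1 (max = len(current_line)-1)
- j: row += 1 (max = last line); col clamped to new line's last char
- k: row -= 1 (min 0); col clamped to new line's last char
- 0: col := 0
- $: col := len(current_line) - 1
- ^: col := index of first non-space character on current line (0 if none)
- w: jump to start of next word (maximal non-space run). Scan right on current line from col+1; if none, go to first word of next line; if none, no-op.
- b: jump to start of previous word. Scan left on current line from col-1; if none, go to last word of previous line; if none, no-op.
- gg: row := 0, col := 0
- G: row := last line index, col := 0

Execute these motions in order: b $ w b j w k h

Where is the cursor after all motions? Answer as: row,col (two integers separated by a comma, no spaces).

Answer: 1,0

Derivation:
After 1 (b): row=0 col=0 char='_'
After 2 ($): row=0 col=21 char='o'
After 3 (w): row=1 col=0 char='b'
After 4 (b): row=0 col=18 char='z'
After 5 (j): row=1 col=18 char='l'
After 6 (w): row=2 col=1 char='w'
After 7 (k): row=1 col=1 char='l'
After 8 (h): row=1 col=0 char='b'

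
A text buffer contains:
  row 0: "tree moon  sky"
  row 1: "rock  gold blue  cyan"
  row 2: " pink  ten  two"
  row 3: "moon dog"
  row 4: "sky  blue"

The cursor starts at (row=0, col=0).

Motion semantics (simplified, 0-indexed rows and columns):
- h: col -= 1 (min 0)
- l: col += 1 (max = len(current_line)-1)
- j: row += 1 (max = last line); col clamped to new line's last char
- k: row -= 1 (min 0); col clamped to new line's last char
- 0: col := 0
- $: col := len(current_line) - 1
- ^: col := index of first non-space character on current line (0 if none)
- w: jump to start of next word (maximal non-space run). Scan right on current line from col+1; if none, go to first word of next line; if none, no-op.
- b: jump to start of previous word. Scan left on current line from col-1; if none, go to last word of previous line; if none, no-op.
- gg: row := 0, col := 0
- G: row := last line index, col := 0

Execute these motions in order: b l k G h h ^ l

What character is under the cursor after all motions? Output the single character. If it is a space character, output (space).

Answer: k

Derivation:
After 1 (b): row=0 col=0 char='t'
After 2 (l): row=0 col=1 char='r'
After 3 (k): row=0 col=1 char='r'
After 4 (G): row=4 col=0 char='s'
After 5 (h): row=4 col=0 char='s'
After 6 (h): row=4 col=0 char='s'
After 7 (^): row=4 col=0 char='s'
After 8 (l): row=4 col=1 char='k'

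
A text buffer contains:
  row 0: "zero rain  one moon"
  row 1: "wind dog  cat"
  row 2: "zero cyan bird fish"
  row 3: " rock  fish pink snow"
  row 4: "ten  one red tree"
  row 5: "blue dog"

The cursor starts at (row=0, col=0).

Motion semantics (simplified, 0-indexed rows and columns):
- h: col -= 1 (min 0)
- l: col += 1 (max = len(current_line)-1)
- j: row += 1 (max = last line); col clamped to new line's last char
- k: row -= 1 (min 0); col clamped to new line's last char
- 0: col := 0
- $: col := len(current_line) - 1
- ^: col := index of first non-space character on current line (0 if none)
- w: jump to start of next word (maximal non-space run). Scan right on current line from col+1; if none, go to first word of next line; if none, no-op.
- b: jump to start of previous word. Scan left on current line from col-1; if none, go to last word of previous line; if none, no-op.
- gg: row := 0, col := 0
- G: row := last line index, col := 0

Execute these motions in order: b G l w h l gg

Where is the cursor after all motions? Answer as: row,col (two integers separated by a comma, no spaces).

After 1 (b): row=0 col=0 char='z'
After 2 (G): row=5 col=0 char='b'
After 3 (l): row=5 col=1 char='l'
After 4 (w): row=5 col=5 char='d'
After 5 (h): row=5 col=4 char='_'
After 6 (l): row=5 col=5 char='d'
After 7 (gg): row=0 col=0 char='z'

Answer: 0,0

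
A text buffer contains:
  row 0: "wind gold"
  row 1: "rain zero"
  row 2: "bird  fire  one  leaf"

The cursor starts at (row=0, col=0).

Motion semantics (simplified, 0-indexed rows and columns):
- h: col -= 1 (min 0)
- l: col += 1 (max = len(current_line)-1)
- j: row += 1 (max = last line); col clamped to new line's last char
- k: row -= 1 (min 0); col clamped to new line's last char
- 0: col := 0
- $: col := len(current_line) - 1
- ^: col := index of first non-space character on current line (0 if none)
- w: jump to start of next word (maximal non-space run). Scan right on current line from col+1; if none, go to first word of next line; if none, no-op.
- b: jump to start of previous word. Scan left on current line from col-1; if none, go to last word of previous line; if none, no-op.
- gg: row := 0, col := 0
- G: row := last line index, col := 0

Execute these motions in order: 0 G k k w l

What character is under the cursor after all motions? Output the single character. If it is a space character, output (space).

After 1 (0): row=0 col=0 char='w'
After 2 (G): row=2 col=0 char='b'
After 3 (k): row=1 col=0 char='r'
After 4 (k): row=0 col=0 char='w'
After 5 (w): row=0 col=5 char='g'
After 6 (l): row=0 col=6 char='o'

Answer: o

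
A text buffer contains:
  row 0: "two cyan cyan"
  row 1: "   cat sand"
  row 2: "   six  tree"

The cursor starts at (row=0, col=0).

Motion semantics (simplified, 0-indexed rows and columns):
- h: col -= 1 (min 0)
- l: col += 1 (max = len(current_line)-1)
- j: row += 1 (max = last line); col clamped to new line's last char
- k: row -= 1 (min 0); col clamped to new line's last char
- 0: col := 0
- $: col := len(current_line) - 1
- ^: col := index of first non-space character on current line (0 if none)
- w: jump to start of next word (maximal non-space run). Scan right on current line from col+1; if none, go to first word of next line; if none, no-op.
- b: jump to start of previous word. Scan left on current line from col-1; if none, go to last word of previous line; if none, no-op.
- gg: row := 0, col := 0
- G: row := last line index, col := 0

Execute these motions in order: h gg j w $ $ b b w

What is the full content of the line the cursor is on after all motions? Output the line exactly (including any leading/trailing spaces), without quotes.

After 1 (h): row=0 col=0 char='t'
After 2 (gg): row=0 col=0 char='t'
After 3 (j): row=1 col=0 char='_'
After 4 (w): row=1 col=3 char='c'
After 5 ($): row=1 col=10 char='d'
After 6 ($): row=1 col=10 char='d'
After 7 (b): row=1 col=7 char='s'
After 8 (b): row=1 col=3 char='c'
After 9 (w): row=1 col=7 char='s'

Answer:    cat sand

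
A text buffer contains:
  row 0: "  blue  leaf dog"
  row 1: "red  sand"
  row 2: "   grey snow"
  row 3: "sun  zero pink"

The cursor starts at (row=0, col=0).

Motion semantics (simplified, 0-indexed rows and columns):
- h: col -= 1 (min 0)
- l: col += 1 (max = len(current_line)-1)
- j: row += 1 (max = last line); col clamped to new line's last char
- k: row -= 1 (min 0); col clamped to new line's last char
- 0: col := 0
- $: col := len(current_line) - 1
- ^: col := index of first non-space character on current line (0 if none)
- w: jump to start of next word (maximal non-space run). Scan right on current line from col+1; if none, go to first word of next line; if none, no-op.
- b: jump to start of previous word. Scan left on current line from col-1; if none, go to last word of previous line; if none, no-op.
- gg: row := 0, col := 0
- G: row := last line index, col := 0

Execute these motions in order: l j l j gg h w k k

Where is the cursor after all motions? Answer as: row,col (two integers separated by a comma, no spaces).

After 1 (l): row=0 col=1 char='_'
After 2 (j): row=1 col=1 char='e'
After 3 (l): row=1 col=2 char='d'
After 4 (j): row=2 col=2 char='_'
After 5 (gg): row=0 col=0 char='_'
After 6 (h): row=0 col=0 char='_'
After 7 (w): row=0 col=2 char='b'
After 8 (k): row=0 col=2 char='b'
After 9 (k): row=0 col=2 char='b'

Answer: 0,2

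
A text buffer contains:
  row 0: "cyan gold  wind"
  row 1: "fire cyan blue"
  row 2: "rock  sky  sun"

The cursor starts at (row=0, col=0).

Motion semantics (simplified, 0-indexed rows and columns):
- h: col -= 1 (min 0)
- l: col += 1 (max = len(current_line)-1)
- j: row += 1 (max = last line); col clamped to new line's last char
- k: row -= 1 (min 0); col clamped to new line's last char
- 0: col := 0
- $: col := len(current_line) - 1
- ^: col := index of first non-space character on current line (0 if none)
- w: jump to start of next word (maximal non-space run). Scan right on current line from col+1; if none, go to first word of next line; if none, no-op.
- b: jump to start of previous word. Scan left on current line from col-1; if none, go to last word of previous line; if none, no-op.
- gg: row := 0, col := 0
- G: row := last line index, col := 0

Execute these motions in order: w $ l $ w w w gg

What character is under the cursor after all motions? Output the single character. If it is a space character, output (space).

After 1 (w): row=0 col=5 char='g'
After 2 ($): row=0 col=14 char='d'
After 3 (l): row=0 col=14 char='d'
After 4 ($): row=0 col=14 char='d'
After 5 (w): row=1 col=0 char='f'
After 6 (w): row=1 col=5 char='c'
After 7 (w): row=1 col=10 char='b'
After 8 (gg): row=0 col=0 char='c'

Answer: c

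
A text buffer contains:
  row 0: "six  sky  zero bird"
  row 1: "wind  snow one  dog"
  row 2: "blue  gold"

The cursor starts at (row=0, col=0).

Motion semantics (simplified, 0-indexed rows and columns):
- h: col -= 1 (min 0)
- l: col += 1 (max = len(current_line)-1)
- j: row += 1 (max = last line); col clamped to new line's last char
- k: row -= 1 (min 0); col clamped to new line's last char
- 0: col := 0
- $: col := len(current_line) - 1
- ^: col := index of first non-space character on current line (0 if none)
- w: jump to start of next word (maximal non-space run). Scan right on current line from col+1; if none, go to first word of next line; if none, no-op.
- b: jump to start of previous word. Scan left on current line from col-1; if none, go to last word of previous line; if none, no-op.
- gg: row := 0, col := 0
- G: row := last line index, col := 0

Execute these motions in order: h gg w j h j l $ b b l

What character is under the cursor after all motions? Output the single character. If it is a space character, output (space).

Answer: l

Derivation:
After 1 (h): row=0 col=0 char='s'
After 2 (gg): row=0 col=0 char='s'
After 3 (w): row=0 col=5 char='s'
After 4 (j): row=1 col=5 char='_'
After 5 (h): row=1 col=4 char='_'
After 6 (j): row=2 col=4 char='_'
After 7 (l): row=2 col=5 char='_'
After 8 ($): row=2 col=9 char='d'
After 9 (b): row=2 col=6 char='g'
After 10 (b): row=2 col=0 char='b'
After 11 (l): row=2 col=1 char='l'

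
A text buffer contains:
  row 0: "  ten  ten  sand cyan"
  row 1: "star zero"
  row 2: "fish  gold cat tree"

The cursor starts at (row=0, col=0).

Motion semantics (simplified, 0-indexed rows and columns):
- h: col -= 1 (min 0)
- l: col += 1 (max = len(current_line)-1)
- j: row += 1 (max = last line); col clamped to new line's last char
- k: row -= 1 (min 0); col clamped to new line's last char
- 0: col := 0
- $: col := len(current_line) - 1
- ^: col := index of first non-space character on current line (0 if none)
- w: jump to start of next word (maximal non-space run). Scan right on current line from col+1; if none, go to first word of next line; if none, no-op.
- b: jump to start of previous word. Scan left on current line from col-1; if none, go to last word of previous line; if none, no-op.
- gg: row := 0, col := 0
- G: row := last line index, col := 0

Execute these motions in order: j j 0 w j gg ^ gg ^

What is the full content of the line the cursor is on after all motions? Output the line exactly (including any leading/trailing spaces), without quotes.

Answer:   ten  ten  sand cyan

Derivation:
After 1 (j): row=1 col=0 char='s'
After 2 (j): row=2 col=0 char='f'
After 3 (0): row=2 col=0 char='f'
After 4 (w): row=2 col=6 char='g'
After 5 (j): row=2 col=6 char='g'
After 6 (gg): row=0 col=0 char='_'
After 7 (^): row=0 col=2 char='t'
After 8 (gg): row=0 col=0 char='_'
After 9 (^): row=0 col=2 char='t'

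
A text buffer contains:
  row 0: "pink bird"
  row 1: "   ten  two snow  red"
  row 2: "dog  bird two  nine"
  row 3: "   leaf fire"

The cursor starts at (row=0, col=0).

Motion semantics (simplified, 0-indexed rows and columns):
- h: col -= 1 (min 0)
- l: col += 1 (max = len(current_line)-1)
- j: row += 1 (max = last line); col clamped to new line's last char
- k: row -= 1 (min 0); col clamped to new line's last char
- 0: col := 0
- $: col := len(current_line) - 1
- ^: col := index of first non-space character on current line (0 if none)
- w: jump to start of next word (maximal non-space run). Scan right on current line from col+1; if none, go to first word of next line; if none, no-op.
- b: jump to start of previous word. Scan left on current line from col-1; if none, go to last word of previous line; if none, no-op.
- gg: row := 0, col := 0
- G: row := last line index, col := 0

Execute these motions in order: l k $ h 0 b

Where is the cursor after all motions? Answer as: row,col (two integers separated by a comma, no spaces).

Answer: 0,0

Derivation:
After 1 (l): row=0 col=1 char='i'
After 2 (k): row=0 col=1 char='i'
After 3 ($): row=0 col=8 char='d'
After 4 (h): row=0 col=7 char='r'
After 5 (0): row=0 col=0 char='p'
After 6 (b): row=0 col=0 char='p'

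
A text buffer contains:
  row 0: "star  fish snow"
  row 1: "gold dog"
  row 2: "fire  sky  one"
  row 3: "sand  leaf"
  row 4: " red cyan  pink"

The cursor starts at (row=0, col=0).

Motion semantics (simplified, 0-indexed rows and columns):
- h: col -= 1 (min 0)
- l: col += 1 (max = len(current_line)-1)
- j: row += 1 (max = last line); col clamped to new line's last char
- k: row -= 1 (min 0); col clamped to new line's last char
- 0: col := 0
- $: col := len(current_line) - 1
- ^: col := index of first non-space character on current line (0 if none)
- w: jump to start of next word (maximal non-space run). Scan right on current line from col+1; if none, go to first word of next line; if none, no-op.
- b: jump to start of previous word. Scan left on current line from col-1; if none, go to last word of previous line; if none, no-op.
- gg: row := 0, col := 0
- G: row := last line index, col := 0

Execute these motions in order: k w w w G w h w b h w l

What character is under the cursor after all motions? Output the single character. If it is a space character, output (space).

Answer: e

Derivation:
After 1 (k): row=0 col=0 char='s'
After 2 (w): row=0 col=6 char='f'
After 3 (w): row=0 col=11 char='s'
After 4 (w): row=1 col=0 char='g'
After 5 (G): row=4 col=0 char='_'
After 6 (w): row=4 col=1 char='r'
After 7 (h): row=4 col=0 char='_'
After 8 (w): row=4 col=1 char='r'
After 9 (b): row=3 col=6 char='l'
After 10 (h): row=3 col=5 char='_'
After 11 (w): row=3 col=6 char='l'
After 12 (l): row=3 col=7 char='e'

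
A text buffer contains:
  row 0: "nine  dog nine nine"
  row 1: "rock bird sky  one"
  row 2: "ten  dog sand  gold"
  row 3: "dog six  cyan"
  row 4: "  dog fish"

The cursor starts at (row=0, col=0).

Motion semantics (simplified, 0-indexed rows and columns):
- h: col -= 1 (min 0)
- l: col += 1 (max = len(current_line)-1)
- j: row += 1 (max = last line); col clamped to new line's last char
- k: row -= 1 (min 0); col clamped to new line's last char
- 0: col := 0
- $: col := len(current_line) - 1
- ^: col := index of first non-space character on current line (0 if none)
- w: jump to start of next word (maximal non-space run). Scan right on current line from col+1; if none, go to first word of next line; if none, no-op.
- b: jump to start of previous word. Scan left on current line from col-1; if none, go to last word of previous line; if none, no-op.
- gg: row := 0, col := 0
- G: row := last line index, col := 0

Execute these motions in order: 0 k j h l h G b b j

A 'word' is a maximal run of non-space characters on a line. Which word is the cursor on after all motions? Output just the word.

After 1 (0): row=0 col=0 char='n'
After 2 (k): row=0 col=0 char='n'
After 3 (j): row=1 col=0 char='r'
After 4 (h): row=1 col=0 char='r'
After 5 (l): row=1 col=1 char='o'
After 6 (h): row=1 col=0 char='r'
After 7 (G): row=4 col=0 char='_'
After 8 (b): row=3 col=9 char='c'
After 9 (b): row=3 col=4 char='s'
After 10 (j): row=4 col=4 char='g'

Answer: dog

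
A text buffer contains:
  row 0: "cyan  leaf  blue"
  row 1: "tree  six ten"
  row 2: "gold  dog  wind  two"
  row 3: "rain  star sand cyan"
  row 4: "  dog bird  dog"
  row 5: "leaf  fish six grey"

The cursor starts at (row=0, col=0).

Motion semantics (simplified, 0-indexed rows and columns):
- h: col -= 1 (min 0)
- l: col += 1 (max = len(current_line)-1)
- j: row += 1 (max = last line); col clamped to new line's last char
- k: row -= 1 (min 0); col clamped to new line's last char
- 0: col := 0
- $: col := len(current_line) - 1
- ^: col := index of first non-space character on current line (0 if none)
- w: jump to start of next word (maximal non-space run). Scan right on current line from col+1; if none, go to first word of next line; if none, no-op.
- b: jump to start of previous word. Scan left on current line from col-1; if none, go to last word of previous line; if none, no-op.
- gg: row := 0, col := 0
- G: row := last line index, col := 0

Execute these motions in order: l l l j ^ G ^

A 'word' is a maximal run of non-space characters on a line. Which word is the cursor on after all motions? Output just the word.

After 1 (l): row=0 col=1 char='y'
After 2 (l): row=0 col=2 char='a'
After 3 (l): row=0 col=3 char='n'
After 4 (j): row=1 col=3 char='e'
After 5 (^): row=1 col=0 char='t'
After 6 (G): row=5 col=0 char='l'
After 7 (^): row=5 col=0 char='l'

Answer: leaf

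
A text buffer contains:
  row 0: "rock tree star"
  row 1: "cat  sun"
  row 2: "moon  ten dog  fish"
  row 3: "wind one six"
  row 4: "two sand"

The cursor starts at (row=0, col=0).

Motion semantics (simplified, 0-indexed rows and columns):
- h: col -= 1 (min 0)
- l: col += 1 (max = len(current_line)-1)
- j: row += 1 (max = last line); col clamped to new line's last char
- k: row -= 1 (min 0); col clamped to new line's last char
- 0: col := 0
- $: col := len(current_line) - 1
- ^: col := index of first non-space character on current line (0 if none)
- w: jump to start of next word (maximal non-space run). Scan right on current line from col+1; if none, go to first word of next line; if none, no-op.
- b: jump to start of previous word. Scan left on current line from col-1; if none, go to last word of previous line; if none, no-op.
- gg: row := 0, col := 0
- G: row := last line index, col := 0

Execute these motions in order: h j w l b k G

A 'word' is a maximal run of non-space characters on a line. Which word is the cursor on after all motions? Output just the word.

After 1 (h): row=0 col=0 char='r'
After 2 (j): row=1 col=0 char='c'
After 3 (w): row=1 col=5 char='s'
After 4 (l): row=1 col=6 char='u'
After 5 (b): row=1 col=5 char='s'
After 6 (k): row=0 col=5 char='t'
After 7 (G): row=4 col=0 char='t'

Answer: two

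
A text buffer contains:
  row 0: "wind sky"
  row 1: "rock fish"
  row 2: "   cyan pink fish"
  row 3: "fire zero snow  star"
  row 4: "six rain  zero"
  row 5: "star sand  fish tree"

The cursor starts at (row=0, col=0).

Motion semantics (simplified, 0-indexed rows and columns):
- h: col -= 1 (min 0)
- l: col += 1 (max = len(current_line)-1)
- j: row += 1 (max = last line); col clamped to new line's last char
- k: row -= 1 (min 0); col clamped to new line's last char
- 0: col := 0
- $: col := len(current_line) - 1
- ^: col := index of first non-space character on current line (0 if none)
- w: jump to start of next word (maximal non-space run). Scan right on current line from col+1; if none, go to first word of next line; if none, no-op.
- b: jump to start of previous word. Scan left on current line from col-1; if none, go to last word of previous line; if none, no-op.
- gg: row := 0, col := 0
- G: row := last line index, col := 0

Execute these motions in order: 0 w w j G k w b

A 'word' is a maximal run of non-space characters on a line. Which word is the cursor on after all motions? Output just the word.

After 1 (0): row=0 col=0 char='w'
After 2 (w): row=0 col=5 char='s'
After 3 (w): row=1 col=0 char='r'
After 4 (j): row=2 col=0 char='_'
After 5 (G): row=5 col=0 char='s'
After 6 (k): row=4 col=0 char='s'
After 7 (w): row=4 col=4 char='r'
After 8 (b): row=4 col=0 char='s'

Answer: six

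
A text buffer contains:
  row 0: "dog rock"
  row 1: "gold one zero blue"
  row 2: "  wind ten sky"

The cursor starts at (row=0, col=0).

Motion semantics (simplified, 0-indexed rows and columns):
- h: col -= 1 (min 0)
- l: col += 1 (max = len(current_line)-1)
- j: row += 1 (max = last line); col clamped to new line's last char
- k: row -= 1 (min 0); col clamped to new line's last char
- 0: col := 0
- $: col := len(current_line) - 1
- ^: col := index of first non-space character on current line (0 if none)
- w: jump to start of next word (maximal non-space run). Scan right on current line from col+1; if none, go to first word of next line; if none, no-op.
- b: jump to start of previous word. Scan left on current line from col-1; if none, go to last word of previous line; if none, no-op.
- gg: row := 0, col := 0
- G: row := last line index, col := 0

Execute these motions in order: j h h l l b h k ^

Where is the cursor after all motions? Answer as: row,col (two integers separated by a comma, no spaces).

After 1 (j): row=1 col=0 char='g'
After 2 (h): row=1 col=0 char='g'
After 3 (h): row=1 col=0 char='g'
After 4 (l): row=1 col=1 char='o'
After 5 (l): row=1 col=2 char='l'
After 6 (b): row=1 col=0 char='g'
After 7 (h): row=1 col=0 char='g'
After 8 (k): row=0 col=0 char='d'
After 9 (^): row=0 col=0 char='d'

Answer: 0,0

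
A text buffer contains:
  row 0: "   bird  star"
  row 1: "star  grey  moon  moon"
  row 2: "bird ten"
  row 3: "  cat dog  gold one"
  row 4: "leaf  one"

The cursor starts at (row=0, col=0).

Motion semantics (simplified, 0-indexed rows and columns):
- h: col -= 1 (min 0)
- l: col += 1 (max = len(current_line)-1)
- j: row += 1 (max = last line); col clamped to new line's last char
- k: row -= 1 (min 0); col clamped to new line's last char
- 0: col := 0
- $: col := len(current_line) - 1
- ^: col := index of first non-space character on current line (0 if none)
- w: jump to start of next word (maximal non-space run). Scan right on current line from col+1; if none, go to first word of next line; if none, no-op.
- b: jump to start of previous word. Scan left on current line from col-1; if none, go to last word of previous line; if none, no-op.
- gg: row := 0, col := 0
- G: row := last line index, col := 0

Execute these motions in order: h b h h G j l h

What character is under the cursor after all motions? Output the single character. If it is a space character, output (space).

Answer: l

Derivation:
After 1 (h): row=0 col=0 char='_'
After 2 (b): row=0 col=0 char='_'
After 3 (h): row=0 col=0 char='_'
After 4 (h): row=0 col=0 char='_'
After 5 (G): row=4 col=0 char='l'
After 6 (j): row=4 col=0 char='l'
After 7 (l): row=4 col=1 char='e'
After 8 (h): row=4 col=0 char='l'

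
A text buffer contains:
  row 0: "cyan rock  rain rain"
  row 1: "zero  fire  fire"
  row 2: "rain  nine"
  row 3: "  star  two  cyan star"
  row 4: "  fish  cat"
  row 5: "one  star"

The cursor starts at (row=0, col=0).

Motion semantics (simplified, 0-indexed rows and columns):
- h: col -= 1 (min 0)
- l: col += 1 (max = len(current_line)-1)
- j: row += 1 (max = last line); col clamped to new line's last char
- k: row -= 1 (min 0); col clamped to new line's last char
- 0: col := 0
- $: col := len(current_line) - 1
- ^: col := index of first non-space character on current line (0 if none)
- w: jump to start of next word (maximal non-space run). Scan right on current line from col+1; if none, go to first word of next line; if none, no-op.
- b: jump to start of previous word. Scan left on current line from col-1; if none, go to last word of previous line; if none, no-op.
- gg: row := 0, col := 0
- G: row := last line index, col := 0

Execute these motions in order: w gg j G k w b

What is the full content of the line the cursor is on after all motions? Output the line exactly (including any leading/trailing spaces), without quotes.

After 1 (w): row=0 col=5 char='r'
After 2 (gg): row=0 col=0 char='c'
After 3 (j): row=1 col=0 char='z'
After 4 (G): row=5 col=0 char='o'
After 5 (k): row=4 col=0 char='_'
After 6 (w): row=4 col=2 char='f'
After 7 (b): row=3 col=18 char='s'

Answer:   star  two  cyan star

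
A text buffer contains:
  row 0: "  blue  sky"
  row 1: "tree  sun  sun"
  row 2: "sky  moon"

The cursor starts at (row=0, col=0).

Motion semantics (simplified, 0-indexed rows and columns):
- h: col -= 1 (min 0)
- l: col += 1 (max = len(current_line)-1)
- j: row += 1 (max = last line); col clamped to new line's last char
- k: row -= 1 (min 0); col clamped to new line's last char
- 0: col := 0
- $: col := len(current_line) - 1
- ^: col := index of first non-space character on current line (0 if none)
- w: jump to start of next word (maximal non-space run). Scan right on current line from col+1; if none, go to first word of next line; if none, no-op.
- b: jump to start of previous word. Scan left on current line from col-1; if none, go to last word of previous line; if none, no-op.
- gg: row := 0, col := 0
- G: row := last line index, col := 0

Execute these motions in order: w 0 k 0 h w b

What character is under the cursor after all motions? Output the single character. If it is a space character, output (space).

After 1 (w): row=0 col=2 char='b'
After 2 (0): row=0 col=0 char='_'
After 3 (k): row=0 col=0 char='_'
After 4 (0): row=0 col=0 char='_'
After 5 (h): row=0 col=0 char='_'
After 6 (w): row=0 col=2 char='b'
After 7 (b): row=0 col=2 char='b'

Answer: b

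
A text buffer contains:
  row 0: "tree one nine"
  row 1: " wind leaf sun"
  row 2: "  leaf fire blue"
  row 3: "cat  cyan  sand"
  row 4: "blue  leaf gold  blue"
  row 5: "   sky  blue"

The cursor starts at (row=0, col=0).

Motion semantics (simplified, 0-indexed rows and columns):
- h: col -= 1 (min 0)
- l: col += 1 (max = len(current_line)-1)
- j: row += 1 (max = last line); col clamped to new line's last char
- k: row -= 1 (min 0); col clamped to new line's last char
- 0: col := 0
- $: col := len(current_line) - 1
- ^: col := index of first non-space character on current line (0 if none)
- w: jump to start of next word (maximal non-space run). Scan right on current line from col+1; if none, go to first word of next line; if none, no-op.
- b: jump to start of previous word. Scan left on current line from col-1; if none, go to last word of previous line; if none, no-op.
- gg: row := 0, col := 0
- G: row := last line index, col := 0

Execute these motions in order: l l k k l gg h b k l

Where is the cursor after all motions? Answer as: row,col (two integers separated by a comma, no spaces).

After 1 (l): row=0 col=1 char='r'
After 2 (l): row=0 col=2 char='e'
After 3 (k): row=0 col=2 char='e'
After 4 (k): row=0 col=2 char='e'
After 5 (l): row=0 col=3 char='e'
After 6 (gg): row=0 col=0 char='t'
After 7 (h): row=0 col=0 char='t'
After 8 (b): row=0 col=0 char='t'
After 9 (k): row=0 col=0 char='t'
After 10 (l): row=0 col=1 char='r'

Answer: 0,1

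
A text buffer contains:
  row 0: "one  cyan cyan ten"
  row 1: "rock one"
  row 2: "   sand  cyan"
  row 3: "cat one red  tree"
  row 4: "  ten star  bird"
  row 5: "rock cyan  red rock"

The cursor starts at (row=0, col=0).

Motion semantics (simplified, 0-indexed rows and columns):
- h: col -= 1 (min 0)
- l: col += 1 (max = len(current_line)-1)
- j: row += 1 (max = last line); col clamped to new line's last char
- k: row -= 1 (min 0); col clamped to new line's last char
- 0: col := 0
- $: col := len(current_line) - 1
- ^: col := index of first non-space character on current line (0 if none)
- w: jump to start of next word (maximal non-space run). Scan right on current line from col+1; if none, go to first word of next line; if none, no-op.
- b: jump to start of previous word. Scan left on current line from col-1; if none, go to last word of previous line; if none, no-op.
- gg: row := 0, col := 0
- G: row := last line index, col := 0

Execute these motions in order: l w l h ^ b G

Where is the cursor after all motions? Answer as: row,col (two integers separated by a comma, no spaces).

After 1 (l): row=0 col=1 char='n'
After 2 (w): row=0 col=5 char='c'
After 3 (l): row=0 col=6 char='y'
After 4 (h): row=0 col=5 char='c'
After 5 (^): row=0 col=0 char='o'
After 6 (b): row=0 col=0 char='o'
After 7 (G): row=5 col=0 char='r'

Answer: 5,0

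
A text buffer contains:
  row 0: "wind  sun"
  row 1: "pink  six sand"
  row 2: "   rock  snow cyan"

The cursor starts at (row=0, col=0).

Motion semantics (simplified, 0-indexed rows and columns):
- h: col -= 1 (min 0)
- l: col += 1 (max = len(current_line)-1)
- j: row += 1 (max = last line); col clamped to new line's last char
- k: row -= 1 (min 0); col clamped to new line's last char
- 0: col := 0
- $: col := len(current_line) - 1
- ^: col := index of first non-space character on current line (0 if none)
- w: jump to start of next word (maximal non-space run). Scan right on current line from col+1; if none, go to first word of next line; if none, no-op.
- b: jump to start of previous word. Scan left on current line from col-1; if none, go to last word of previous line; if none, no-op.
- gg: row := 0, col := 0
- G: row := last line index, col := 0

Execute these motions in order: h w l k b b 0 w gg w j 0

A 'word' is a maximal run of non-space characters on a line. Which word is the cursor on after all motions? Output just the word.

Answer: pink

Derivation:
After 1 (h): row=0 col=0 char='w'
After 2 (w): row=0 col=6 char='s'
After 3 (l): row=0 col=7 char='u'
After 4 (k): row=0 col=7 char='u'
After 5 (b): row=0 col=6 char='s'
After 6 (b): row=0 col=0 char='w'
After 7 (0): row=0 col=0 char='w'
After 8 (w): row=0 col=6 char='s'
After 9 (gg): row=0 col=0 char='w'
After 10 (w): row=0 col=6 char='s'
After 11 (j): row=1 col=6 char='s'
After 12 (0): row=1 col=0 char='p'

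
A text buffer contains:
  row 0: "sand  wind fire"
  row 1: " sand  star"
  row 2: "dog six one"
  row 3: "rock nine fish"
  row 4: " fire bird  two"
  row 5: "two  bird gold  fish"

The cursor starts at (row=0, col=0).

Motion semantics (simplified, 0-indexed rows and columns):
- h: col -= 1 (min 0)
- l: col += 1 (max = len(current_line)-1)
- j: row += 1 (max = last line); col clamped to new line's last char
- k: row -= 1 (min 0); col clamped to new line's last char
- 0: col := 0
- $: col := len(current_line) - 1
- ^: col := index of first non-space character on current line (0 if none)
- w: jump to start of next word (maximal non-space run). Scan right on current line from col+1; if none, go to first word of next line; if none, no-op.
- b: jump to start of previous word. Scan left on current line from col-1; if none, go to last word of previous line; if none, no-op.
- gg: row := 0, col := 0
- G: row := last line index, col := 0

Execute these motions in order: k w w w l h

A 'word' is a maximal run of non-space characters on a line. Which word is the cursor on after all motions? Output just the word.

Answer: sand

Derivation:
After 1 (k): row=0 col=0 char='s'
After 2 (w): row=0 col=6 char='w'
After 3 (w): row=0 col=11 char='f'
After 4 (w): row=1 col=1 char='s'
After 5 (l): row=1 col=2 char='a'
After 6 (h): row=1 col=1 char='s'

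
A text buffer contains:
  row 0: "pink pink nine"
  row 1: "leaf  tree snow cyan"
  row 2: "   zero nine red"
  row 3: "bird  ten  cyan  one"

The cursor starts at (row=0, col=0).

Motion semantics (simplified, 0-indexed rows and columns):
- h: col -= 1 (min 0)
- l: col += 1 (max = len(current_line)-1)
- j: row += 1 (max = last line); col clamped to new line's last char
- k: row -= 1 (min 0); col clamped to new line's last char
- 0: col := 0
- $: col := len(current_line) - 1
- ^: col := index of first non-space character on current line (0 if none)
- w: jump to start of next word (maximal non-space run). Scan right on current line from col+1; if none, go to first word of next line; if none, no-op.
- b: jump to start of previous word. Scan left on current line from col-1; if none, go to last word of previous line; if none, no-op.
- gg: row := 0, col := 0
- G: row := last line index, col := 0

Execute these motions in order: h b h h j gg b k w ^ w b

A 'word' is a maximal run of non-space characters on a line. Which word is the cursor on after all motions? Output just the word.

After 1 (h): row=0 col=0 char='p'
After 2 (b): row=0 col=0 char='p'
After 3 (h): row=0 col=0 char='p'
After 4 (h): row=0 col=0 char='p'
After 5 (j): row=1 col=0 char='l'
After 6 (gg): row=0 col=0 char='p'
After 7 (b): row=0 col=0 char='p'
After 8 (k): row=0 col=0 char='p'
After 9 (w): row=0 col=5 char='p'
After 10 (^): row=0 col=0 char='p'
After 11 (w): row=0 col=5 char='p'
After 12 (b): row=0 col=0 char='p'

Answer: pink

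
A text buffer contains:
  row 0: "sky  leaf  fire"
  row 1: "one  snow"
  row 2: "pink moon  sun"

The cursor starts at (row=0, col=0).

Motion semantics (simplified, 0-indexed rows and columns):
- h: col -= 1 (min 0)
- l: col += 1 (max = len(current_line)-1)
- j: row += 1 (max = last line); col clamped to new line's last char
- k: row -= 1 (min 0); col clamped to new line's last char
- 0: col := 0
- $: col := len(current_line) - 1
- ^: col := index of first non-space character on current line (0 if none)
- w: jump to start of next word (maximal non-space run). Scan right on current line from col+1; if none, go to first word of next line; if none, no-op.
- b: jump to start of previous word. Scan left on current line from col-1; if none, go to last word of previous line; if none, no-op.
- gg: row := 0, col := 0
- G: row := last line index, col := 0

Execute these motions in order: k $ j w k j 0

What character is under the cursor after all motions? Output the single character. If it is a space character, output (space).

Answer: p

Derivation:
After 1 (k): row=0 col=0 char='s'
After 2 ($): row=0 col=14 char='e'
After 3 (j): row=1 col=8 char='w'
After 4 (w): row=2 col=0 char='p'
After 5 (k): row=1 col=0 char='o'
After 6 (j): row=2 col=0 char='p'
After 7 (0): row=2 col=0 char='p'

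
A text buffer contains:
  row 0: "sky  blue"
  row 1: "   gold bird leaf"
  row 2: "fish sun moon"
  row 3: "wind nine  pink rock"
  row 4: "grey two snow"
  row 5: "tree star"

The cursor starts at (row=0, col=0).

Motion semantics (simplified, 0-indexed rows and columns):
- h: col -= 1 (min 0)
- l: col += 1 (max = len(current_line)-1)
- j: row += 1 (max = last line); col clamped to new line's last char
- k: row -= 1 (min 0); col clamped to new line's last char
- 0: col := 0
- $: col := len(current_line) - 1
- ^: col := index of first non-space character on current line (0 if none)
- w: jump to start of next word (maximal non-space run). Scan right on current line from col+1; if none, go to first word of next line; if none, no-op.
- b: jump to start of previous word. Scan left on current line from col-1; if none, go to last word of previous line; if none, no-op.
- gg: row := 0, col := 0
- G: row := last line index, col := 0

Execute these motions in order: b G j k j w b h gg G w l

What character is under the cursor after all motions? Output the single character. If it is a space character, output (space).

Answer: t

Derivation:
After 1 (b): row=0 col=0 char='s'
After 2 (G): row=5 col=0 char='t'
After 3 (j): row=5 col=0 char='t'
After 4 (k): row=4 col=0 char='g'
After 5 (j): row=5 col=0 char='t'
After 6 (w): row=5 col=5 char='s'
After 7 (b): row=5 col=0 char='t'
After 8 (h): row=5 col=0 char='t'
After 9 (gg): row=0 col=0 char='s'
After 10 (G): row=5 col=0 char='t'
After 11 (w): row=5 col=5 char='s'
After 12 (l): row=5 col=6 char='t'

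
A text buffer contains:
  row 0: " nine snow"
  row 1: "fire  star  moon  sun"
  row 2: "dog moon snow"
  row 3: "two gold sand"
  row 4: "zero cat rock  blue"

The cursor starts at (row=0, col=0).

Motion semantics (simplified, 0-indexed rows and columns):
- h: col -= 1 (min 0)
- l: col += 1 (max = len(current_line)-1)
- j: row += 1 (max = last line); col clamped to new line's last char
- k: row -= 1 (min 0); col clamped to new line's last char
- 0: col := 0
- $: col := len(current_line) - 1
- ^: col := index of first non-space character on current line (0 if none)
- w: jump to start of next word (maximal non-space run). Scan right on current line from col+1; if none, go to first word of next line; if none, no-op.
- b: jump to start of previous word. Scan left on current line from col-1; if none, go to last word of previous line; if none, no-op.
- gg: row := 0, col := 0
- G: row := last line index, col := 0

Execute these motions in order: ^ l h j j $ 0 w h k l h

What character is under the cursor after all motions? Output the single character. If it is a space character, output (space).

Answer: e

Derivation:
After 1 (^): row=0 col=1 char='n'
After 2 (l): row=0 col=2 char='i'
After 3 (h): row=0 col=1 char='n'
After 4 (j): row=1 col=1 char='i'
After 5 (j): row=2 col=1 char='o'
After 6 ($): row=2 col=12 char='w'
After 7 (0): row=2 col=0 char='d'
After 8 (w): row=2 col=4 char='m'
After 9 (h): row=2 col=3 char='_'
After 10 (k): row=1 col=3 char='e'
After 11 (l): row=1 col=4 char='_'
After 12 (h): row=1 col=3 char='e'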